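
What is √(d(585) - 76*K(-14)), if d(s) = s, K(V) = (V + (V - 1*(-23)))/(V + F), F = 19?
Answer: √661 ≈ 25.710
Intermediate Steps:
K(V) = (23 + 2*V)/(19 + V) (K(V) = (V + (V - 1*(-23)))/(V + 19) = (V + (V + 23))/(19 + V) = (V + (23 + V))/(19 + V) = (23 + 2*V)/(19 + V))
√(d(585) - 76*K(-14)) = √(585 - 76*(23 + 2*(-14))/(19 - 14)) = √(585 - 76*(23 - 28)/5) = √(585 - 76*(-5)/5) = √(585 - 76*(-1)) = √(585 + 76) = √661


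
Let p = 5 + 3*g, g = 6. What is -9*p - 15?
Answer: -222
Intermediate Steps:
p = 23 (p = 5 + 3*6 = 5 + 18 = 23)
-9*p - 15 = -9*23 - 15 = -207 - 15 = -222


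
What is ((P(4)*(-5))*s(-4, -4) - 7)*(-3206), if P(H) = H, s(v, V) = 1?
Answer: 86562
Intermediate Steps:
((P(4)*(-5))*s(-4, -4) - 7)*(-3206) = ((4*(-5))*1 - 7)*(-3206) = (-20*1 - 7)*(-3206) = (-20 - 7)*(-3206) = -27*(-3206) = 86562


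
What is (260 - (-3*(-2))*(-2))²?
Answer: 73984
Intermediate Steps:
(260 - (-3*(-2))*(-2))² = (260 - 6*(-2))² = (260 - 1*(-12))² = (260 + 12)² = 272² = 73984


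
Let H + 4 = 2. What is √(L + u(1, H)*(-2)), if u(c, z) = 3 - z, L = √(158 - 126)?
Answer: √(-10 + 4*√2) ≈ 2.084*I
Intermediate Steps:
L = 4*√2 (L = √32 = 4*√2 ≈ 5.6569)
H = -2 (H = -4 + 2 = -2)
√(L + u(1, H)*(-2)) = √(4*√2 + (3 - 1*(-2))*(-2)) = √(4*√2 + (3 + 2)*(-2)) = √(4*√2 + 5*(-2)) = √(4*√2 - 10) = √(-10 + 4*√2)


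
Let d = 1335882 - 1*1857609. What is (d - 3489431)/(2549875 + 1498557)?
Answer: -2005579/2024216 ≈ -0.99079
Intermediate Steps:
d = -521727 (d = 1335882 - 1857609 = -521727)
(d - 3489431)/(2549875 + 1498557) = (-521727 - 3489431)/(2549875 + 1498557) = -4011158/4048432 = -4011158*1/4048432 = -2005579/2024216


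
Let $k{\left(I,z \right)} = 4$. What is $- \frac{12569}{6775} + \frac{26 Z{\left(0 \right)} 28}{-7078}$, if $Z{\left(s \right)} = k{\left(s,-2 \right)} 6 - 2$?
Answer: $- \frac{98735891}{23976725} \approx -4.118$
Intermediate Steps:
$Z{\left(s \right)} = 22$ ($Z{\left(s \right)} = 4 \cdot 6 - 2 = 24 - 2 = 22$)
$- \frac{12569}{6775} + \frac{26 Z{\left(0 \right)} 28}{-7078} = - \frac{12569}{6775} + \frac{26 \cdot 22 \cdot 28}{-7078} = \left(-12569\right) \frac{1}{6775} + 572 \cdot 28 \left(- \frac{1}{7078}\right) = - \frac{12569}{6775} + 16016 \left(- \frac{1}{7078}\right) = - \frac{12569}{6775} - \frac{8008}{3539} = - \frac{98735891}{23976725}$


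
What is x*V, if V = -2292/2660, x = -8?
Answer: 4584/665 ≈ 6.8932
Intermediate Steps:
V = -573/665 (V = -2292*1/2660 = -573/665 ≈ -0.86165)
x*V = -8*(-573/665) = 4584/665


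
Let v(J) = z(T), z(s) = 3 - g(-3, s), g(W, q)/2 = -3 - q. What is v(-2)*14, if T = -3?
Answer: 42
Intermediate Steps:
g(W, q) = -6 - 2*q (g(W, q) = 2*(-3 - q) = -6 - 2*q)
z(s) = 9 + 2*s (z(s) = 3 - (-6 - 2*s) = 3 + (6 + 2*s) = 9 + 2*s)
v(J) = 3 (v(J) = 9 + 2*(-3) = 9 - 6 = 3)
v(-2)*14 = 3*14 = 42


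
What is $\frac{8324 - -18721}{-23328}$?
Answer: $- \frac{3005}{2592} \approx -1.1593$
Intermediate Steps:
$\frac{8324 - -18721}{-23328} = \left(8324 + 18721\right) \left(- \frac{1}{23328}\right) = 27045 \left(- \frac{1}{23328}\right) = - \frac{3005}{2592}$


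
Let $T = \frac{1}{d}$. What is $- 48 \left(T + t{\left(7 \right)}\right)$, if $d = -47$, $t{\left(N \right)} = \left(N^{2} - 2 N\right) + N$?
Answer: $- \frac{94704}{47} \approx -2015.0$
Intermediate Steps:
$t{\left(N \right)} = N^{2} - N$
$T = - \frac{1}{47}$ ($T = \frac{1}{-47} = - \frac{1}{47} \approx -0.021277$)
$- 48 \left(T + t{\left(7 \right)}\right) = - 48 \left(- \frac{1}{47} + 7 \left(-1 + 7\right)\right) = - 48 \left(- \frac{1}{47} + 7 \cdot 6\right) = - 48 \left(- \frac{1}{47} + 42\right) = \left(-48\right) \frac{1973}{47} = - \frac{94704}{47}$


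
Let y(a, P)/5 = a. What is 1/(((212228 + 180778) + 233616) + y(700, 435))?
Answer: 1/630122 ≈ 1.5870e-6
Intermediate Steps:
y(a, P) = 5*a
1/(((212228 + 180778) + 233616) + y(700, 435)) = 1/(((212228 + 180778) + 233616) + 5*700) = 1/((393006 + 233616) + 3500) = 1/(626622 + 3500) = 1/630122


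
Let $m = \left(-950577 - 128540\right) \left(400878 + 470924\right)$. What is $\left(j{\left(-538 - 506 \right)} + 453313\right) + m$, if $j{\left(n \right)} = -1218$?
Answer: $-940775906739$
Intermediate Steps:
$m = -940776358834$ ($m = \left(-1079117\right) 871802 = -940776358834$)
$\left(j{\left(-538 - 506 \right)} + 453313\right) + m = \left(-1218 + 453313\right) - 940776358834 = 452095 - 940776358834 = -940775906739$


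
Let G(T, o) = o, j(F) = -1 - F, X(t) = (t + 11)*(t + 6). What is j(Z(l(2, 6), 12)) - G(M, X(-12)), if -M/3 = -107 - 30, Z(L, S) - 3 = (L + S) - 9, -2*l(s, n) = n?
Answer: -10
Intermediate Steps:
l(s, n) = -n/2
Z(L, S) = -6 + L + S (Z(L, S) = 3 + ((L + S) - 9) = 3 + (-9 + L + S) = -6 + L + S)
X(t) = (6 + t)*(11 + t) (X(t) = (11 + t)*(6 + t) = (6 + t)*(11 + t))
M = 411 (M = -3*(-107 - 30) = -3*(-137) = 411)
j(Z(l(2, 6), 12)) - G(M, X(-12)) = (-1 - (-6 - ½*6 + 12)) - (66 + (-12)² + 17*(-12)) = (-1 - (-6 - 3 + 12)) - (66 + 144 - 204) = (-1 - 1*3) - 1*6 = (-1 - 3) - 6 = -4 - 6 = -10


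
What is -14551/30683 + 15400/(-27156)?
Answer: -216916289/208306887 ≈ -1.0413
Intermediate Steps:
-14551/30683 + 15400/(-27156) = -14551*1/30683 + 15400*(-1/27156) = -14551/30683 - 3850/6789 = -216916289/208306887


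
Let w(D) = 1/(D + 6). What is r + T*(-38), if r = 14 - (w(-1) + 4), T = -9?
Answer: 1759/5 ≈ 351.80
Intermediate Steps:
w(D) = 1/(6 + D)
r = 49/5 (r = 14 - (1/(6 - 1) + 4) = 14 - (1/5 + 4) = 14 - (⅕ + 4) = 14 - 1*21/5 = 14 - 21/5 = 49/5 ≈ 9.8000)
r + T*(-38) = 49/5 - 9*(-38) = 49/5 + 342 = 1759/5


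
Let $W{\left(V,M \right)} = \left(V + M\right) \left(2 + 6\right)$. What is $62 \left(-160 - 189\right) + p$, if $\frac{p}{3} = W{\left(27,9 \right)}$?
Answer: $-20774$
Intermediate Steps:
$W{\left(V,M \right)} = 8 M + 8 V$ ($W{\left(V,M \right)} = \left(M + V\right) 8 = 8 M + 8 V$)
$p = 864$ ($p = 3 \left(8 \cdot 9 + 8 \cdot 27\right) = 3 \left(72 + 216\right) = 3 \cdot 288 = 864$)
$62 \left(-160 - 189\right) + p = 62 \left(-160 - 189\right) + 864 = 62 \left(-349\right) + 864 = -21638 + 864 = -20774$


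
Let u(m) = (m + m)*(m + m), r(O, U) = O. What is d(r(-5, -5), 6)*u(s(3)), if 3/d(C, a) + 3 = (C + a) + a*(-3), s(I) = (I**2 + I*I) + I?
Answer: -1323/5 ≈ -264.60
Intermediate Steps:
s(I) = I + 2*I**2 (s(I) = (I**2 + I**2) + I = 2*I**2 + I = I + 2*I**2)
d(C, a) = 3/(-3 + C - 2*a) (d(C, a) = 3/(-3 + ((C + a) + a*(-3))) = 3/(-3 + ((C + a) - 3*a)) = 3/(-3 + (C - 2*a)) = 3/(-3 + C - 2*a))
u(m) = 4*m**2 (u(m) = (2*m)*(2*m) = 4*m**2)
d(r(-5, -5), 6)*u(s(3)) = (-3/(3 - 1*(-5) + 2*6))*(4*(3*(1 + 2*3))**2) = (-3/(3 + 5 + 12))*(4*(3*(1 + 6))**2) = (-3/20)*(4*(3*7)**2) = (-3*1/20)*(4*21**2) = -3*441/5 = -3/20*1764 = -1323/5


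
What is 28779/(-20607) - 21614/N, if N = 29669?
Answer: -433081283/203796361 ≈ -2.1251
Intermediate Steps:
28779/(-20607) - 21614/N = 28779/(-20607) - 21614/29669 = 28779*(-1/20607) - 21614*1/29669 = -9593/6869 - 21614/29669 = -433081283/203796361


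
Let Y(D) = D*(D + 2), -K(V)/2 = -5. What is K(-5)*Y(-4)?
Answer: 80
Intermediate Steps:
K(V) = 10 (K(V) = -2*(-5) = 10)
Y(D) = D*(2 + D)
K(-5)*Y(-4) = 10*(-4*(2 - 4)) = 10*(-4*(-2)) = 10*8 = 80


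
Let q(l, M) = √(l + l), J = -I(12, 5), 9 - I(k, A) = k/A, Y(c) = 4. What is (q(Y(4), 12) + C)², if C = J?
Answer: 1289/25 - 132*√2/5 ≈ 14.225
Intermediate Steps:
I(k, A) = 9 - k/A
J = -33/5 (J = -(9 - 1*12/5) = -(9 - 1*12*⅕) = -(9 - 12/5) = -1*33/5 = -33/5 ≈ -6.6000)
q(l, M) = √2*√l (q(l, M) = √(2*l) = √2*√l)
C = -33/5 ≈ -6.6000
(q(Y(4), 12) + C)² = (√2*√4 - 33/5)² = (√2*2 - 33/5)² = (2*√2 - 33/5)² = (-33/5 + 2*√2)²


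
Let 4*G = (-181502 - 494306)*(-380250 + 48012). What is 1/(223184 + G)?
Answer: 1/56132497760 ≈ 1.7815e-11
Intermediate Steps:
G = 56132274576 (G = ((-181502 - 494306)*(-380250 + 48012))/4 = (-675808*(-332238))/4 = (¼)*224529098304 = 56132274576)
1/(223184 + G) = 1/(223184 + 56132274576) = 1/56132497760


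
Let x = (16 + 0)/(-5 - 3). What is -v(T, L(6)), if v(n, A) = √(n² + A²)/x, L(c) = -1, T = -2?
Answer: √5/2 ≈ 1.1180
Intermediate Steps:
x = -2 (x = 16/(-8) = 16*(-⅛) = -2)
v(n, A) = -√(A² + n²)/2 (v(n, A) = √(n² + A²)/(-2) = √(A² + n²)*(-½) = -√(A² + n²)/2)
-v(T, L(6)) = -(-1)*√((-1)² + (-2)²)/2 = -(-1)*√(1 + 4)/2 = -(-1)*√5/2 = √5/2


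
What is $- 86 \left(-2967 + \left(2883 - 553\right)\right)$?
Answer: $54782$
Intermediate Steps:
$- 86 \left(-2967 + \left(2883 - 553\right)\right) = - 86 \left(-2967 + 2330\right) = \left(-86\right) \left(-637\right) = 54782$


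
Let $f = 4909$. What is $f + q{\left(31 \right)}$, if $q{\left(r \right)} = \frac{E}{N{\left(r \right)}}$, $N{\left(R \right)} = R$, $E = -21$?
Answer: $\frac{152158}{31} \approx 4908.3$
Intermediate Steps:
$q{\left(r \right)} = - \frac{21}{r}$
$f + q{\left(31 \right)} = 4909 - \frac{21}{31} = \frac{152158}{31}$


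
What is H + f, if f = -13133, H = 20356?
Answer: 7223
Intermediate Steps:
H + f = 20356 - 13133 = 7223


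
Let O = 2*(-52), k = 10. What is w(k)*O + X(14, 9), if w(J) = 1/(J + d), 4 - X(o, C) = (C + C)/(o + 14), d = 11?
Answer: -67/42 ≈ -1.5952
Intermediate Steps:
X(o, C) = 4 - 2*C/(14 + o) (X(o, C) = 4 - (C + C)/(o + 14) = 4 - 2*C/(14 + o))
w(J) = 1/(11 + J) (w(J) = 1/(J + 11) = 1/(11 + J))
O = -104
w(k)*O + X(14, 9) = -104/(11 + 10) + 2*(28 - 1*9 + 2*14)/(14 + 14) = -104/21 + 2*(28 - 9 + 28)/28 = (1/21)*(-104) + 2*(1/28)*47 = -104/21 + 47/14 = -67/42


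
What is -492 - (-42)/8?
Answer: -1947/4 ≈ -486.75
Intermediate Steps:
-492 - (-42)/8 = -492 - 1*(-21/4) = -492 + 21/4 = -1947/4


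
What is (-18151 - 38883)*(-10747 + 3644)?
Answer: 405112502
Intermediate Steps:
(-18151 - 38883)*(-10747 + 3644) = -57034*(-7103) = 405112502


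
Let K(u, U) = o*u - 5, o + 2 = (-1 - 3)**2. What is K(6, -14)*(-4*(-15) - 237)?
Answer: -13983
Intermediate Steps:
o = 14 (o = -2 + (-1 - 3)**2 = -2 + (-4)**2 = -2 + 16 = 14)
K(u, U) = -5 + 14*u (K(u, U) = 14*u - 5 = -5 + 14*u)
K(6, -14)*(-4*(-15) - 237) = (-5 + 14*6)*(-4*(-15) - 237) = (-5 + 84)*(60 - 237) = 79*(-177) = -13983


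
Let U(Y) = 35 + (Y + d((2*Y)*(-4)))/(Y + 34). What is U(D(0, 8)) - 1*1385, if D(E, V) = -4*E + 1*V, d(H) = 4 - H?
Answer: -28312/21 ≈ -1348.2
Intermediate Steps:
D(E, V) = V - 4*E (D(E, V) = -4*E + V = V - 4*E)
U(Y) = 35 + (4 + 9*Y)/(34 + Y) (U(Y) = 35 + (Y + (4 - 2*Y*(-4)))/(Y + 34) = 35 + (Y + (4 - (-8)*Y))/(34 + Y) = 35 + (Y + (4 + 8*Y))/(34 + Y) = 35 + (4 + 9*Y)/(34 + Y))
U(D(0, 8)) - 1*1385 = 2*(597 + 22*(8 - 4*0))/(34 + (8 - 4*0)) - 1*1385 = 2*(597 + 22*(8 + 0))/(34 + (8 + 0)) - 1385 = 2*(597 + 22*8)/(34 + 8) - 1385 = 2*(597 + 176)/42 - 1385 = 2*(1/42)*773 - 1385 = 773/21 - 1385 = -28312/21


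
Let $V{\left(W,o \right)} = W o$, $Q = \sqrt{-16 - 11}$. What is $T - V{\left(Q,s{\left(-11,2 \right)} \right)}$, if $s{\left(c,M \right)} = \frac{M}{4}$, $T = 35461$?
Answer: $35461 - \frac{3 i \sqrt{3}}{2} \approx 35461.0 - 2.5981 i$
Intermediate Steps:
$Q = 3 i \sqrt{3}$ ($Q = \sqrt{-27} = 3 i \sqrt{3} \approx 5.1962 i$)
$s{\left(c,M \right)} = \frac{M}{4}$ ($s{\left(c,M \right)} = M \frac{1}{4} = \frac{M}{4}$)
$T - V{\left(Q,s{\left(-11,2 \right)} \right)} = 35461 - 3 i \sqrt{3} \cdot \frac{1}{4} \cdot 2 = 35461 - 3 i \sqrt{3} \cdot \frac{1}{2} = 35461 - \frac{3 i \sqrt{3}}{2}$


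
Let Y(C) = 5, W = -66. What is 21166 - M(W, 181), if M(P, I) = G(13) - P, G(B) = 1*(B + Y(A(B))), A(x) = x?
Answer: 21082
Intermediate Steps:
G(B) = 5 + B (G(B) = 1*(B + 5) = 1*(5 + B) = 5 + B)
M(P, I) = 18 - P (M(P, I) = (5 + 13) - P = 18 - P)
21166 - M(W, 181) = 21166 - (18 - 1*(-66)) = 21166 - (18 + 66) = 21166 - 1*84 = 21166 - 84 = 21082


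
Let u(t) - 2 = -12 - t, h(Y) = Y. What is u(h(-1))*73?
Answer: -657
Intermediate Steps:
u(t) = -10 - t (u(t) = 2 + (-12 - t) = -10 - t)
u(h(-1))*73 = (-10 - 1*(-1))*73 = (-10 + 1)*73 = -9*73 = -657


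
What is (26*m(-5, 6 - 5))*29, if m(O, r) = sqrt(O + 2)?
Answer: 754*I*sqrt(3) ≈ 1306.0*I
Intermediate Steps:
m(O, r) = sqrt(2 + O)
(26*m(-5, 6 - 5))*29 = (26*sqrt(2 - 5))*29 = (26*sqrt(-3))*29 = (26*(I*sqrt(3)))*29 = (26*I*sqrt(3))*29 = 754*I*sqrt(3)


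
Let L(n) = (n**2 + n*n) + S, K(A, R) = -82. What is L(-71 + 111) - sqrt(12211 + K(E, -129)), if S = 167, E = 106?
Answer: 3367 - sqrt(12129) ≈ 3256.9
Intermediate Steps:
L(n) = 167 + 2*n**2 (L(n) = (n**2 + n*n) + 167 = (n**2 + n**2) + 167 = 2*n**2 + 167 = 167 + 2*n**2)
L(-71 + 111) - sqrt(12211 + K(E, -129)) = (167 + 2*(-71 + 111)**2) - sqrt(12211 - 82) = (167 + 2*40**2) - sqrt(12129) = (167 + 2*1600) - sqrt(12129) = (167 + 3200) - sqrt(12129) = 3367 - sqrt(12129)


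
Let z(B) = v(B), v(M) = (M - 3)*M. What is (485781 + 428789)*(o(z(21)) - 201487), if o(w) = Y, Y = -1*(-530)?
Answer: -183789243490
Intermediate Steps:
v(M) = M*(-3 + M) (v(M) = (-3 + M)*M = M*(-3 + M))
z(B) = B*(-3 + B)
Y = 530
o(w) = 530
(485781 + 428789)*(o(z(21)) - 201487) = (485781 + 428789)*(530 - 201487) = 914570*(-200957) = -183789243490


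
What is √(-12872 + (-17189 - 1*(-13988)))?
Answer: I*√16073 ≈ 126.78*I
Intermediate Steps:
√(-12872 + (-17189 - 1*(-13988))) = √(-12872 + (-17189 + 13988)) = √(-12872 - 3201) = √(-16073) = I*√16073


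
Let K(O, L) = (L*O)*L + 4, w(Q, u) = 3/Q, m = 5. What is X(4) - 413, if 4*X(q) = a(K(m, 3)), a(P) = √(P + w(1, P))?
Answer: -413 + √13/2 ≈ -411.20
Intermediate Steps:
K(O, L) = 4 + O*L² (K(O, L) = O*L² + 4 = 4 + O*L²)
a(P) = √(3 + P) (a(P) = √(P + 3/1) = √(P + 3*1) = √(P + 3) = √(3 + P))
X(q) = √13/2 (X(q) = √(3 + (4 + 5*3²))/4 = √(3 + (4 + 5*9))/4 = √(3 + (4 + 45))/4 = √(3 + 49)/4 = √52/4 = (2*√13)/4 = √13/2)
X(4) - 413 = √13/2 - 413 = -413 + √13/2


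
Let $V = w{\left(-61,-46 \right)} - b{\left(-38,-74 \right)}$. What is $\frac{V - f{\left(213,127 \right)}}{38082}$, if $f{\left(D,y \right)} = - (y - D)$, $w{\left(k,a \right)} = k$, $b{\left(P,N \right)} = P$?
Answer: $- \frac{109}{38082} \approx -0.0028622$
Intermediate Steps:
$V = -23$ ($V = -61 - -38 = -61 + 38 = -23$)
$f{\left(D,y \right)} = D - y$
$\frac{V - f{\left(213,127 \right)}}{38082} = \frac{-23 - \left(213 - 127\right)}{38082} = \left(-23 - \left(213 - 127\right)\right) \frac{1}{38082} = \left(-23 - 86\right) \frac{1}{38082} = \left(-109\right) \frac{1}{38082} = - \frac{109}{38082}$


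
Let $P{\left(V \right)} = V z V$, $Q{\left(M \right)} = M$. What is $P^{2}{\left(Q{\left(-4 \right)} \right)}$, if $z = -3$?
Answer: $2304$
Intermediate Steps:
$P{\left(V \right)} = - 3 V^{2}$ ($P{\left(V \right)} = V \left(-3\right) V = - 3 V V = - 3 V^{2}$)
$P^{2}{\left(Q{\left(-4 \right)} \right)} = \left(- 3 \left(-4\right)^{2}\right)^{2} = \left(\left(-3\right) 16\right)^{2} = \left(-48\right)^{2} = 2304$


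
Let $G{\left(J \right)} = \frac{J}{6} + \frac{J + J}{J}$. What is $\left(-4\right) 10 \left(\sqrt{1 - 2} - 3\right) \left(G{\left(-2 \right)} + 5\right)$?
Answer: $800 - \frac{800 i}{3} \approx 800.0 - 266.67 i$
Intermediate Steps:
$G{\left(J \right)} = 2 + \frac{J}{6}$ ($G{\left(J \right)} = J \frac{1}{6} + \frac{2 J}{J} = \frac{J}{6} + 2 = 2 + \frac{J}{6}$)
$\left(-4\right) 10 \left(\sqrt{1 - 2} - 3\right) \left(G{\left(-2 \right)} + 5\right) = \left(-4\right) 10 \left(\sqrt{1 - 2} - 3\right) \left(\left(2 + \frac{1}{6} \left(-2\right)\right) + 5\right) = - 40 \left(\sqrt{-1} - 3\right) \left(\left(2 - \frac{1}{3}\right) + 5\right) = - 40 \left(i - 3\right) \left(\frac{5}{3} + 5\right) = - 40 \left(-3 + i\right) \frac{20}{3} = - 40 \left(-20 + \frac{20 i}{3}\right) = 800 - \frac{800 i}{3}$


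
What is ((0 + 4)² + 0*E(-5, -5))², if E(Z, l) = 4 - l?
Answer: 256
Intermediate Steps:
((0 + 4)² + 0*E(-5, -5))² = ((0 + 4)² + 0*(4 - 1*(-5)))² = (4² + 0*(4 + 5))² = (16 + 0*9)² = (16 + 0)² = 16² = 256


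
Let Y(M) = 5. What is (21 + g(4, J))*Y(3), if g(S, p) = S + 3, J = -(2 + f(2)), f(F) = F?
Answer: 140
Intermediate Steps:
J = -4 (J = -(2 + 2) = -1*4 = -4)
g(S, p) = 3 + S
(21 + g(4, J))*Y(3) = (21 + (3 + 4))*5 = (21 + 7)*5 = 28*5 = 140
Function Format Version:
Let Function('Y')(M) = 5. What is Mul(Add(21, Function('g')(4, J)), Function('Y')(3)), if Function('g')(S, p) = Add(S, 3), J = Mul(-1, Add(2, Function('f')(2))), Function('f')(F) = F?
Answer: 140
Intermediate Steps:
J = -4 (J = Mul(-1, Add(2, 2)) = Mul(-1, 4) = -4)
Function('g')(S, p) = Add(3, S)
Mul(Add(21, Function('g')(4, J)), Function('Y')(3)) = Mul(Add(21, Add(3, 4)), 5) = Mul(Add(21, 7), 5) = Mul(28, 5) = 140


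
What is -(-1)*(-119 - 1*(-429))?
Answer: 310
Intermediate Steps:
-(-1)*(-119 - 1*(-429)) = -(-1)*(-119 + 429) = -(-1)*310 = -1*(-310) = 310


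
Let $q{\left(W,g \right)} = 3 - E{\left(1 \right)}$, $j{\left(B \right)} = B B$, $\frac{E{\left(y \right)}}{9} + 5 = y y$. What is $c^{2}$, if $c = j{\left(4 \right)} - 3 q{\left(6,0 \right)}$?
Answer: $10201$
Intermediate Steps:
$E{\left(y \right)} = -45 + 9 y^{2}$ ($E{\left(y \right)} = -45 + 9 y y = -45 + 9 y^{2}$)
$j{\left(B \right)} = B^{2}$
$q{\left(W,g \right)} = 39$ ($q{\left(W,g \right)} = 3 - \left(-45 + 9 \cdot 1^{2}\right) = 3 - \left(-45 + 9 \cdot 1\right) = 3 - \left(-45 + 9\right) = 3 - -36 = 3 + 36 = 39$)
$c = -101$ ($c = 4^{2} - 117 = 16 - 117 = -101$)
$c^{2} = \left(-101\right)^{2} = 10201$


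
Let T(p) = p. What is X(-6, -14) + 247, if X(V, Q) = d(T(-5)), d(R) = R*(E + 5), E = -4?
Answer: 242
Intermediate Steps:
d(R) = R (d(R) = R*(-4 + 5) = R*1 = R)
X(V, Q) = -5
X(-6, -14) + 247 = -5 + 247 = 242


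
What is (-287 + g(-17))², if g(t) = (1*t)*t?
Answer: 4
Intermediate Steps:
g(t) = t² (g(t) = t*t = t²)
(-287 + g(-17))² = (-287 + (-17)²)² = (-287 + 289)² = 2² = 4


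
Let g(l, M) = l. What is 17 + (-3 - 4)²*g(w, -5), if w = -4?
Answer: -179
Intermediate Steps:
17 + (-3 - 4)²*g(w, -5) = 17 + (-3 - 4)²*(-4) = 17 + (-7)²*(-4) = 17 + 49*(-4) = 17 - 196 = -179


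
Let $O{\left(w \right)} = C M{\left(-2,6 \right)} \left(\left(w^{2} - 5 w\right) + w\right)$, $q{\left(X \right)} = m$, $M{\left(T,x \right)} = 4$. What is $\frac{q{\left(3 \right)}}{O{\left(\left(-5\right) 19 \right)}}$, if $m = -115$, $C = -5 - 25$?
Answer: $\frac{23}{225720} \approx 0.0001019$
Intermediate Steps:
$C = -30$ ($C = -5 - 25 = -30$)
$q{\left(X \right)} = -115$
$O{\left(w \right)} = - 120 w^{2} + 480 w$ ($O{\left(w \right)} = \left(-30\right) 4 \left(\left(w^{2} - 5 w\right) + w\right) = - 120 \left(w^{2} - 4 w\right) = - 120 w^{2} + 480 w$)
$\frac{q{\left(3 \right)}}{O{\left(\left(-5\right) 19 \right)}} = - \frac{115}{120 \left(\left(-5\right) 19\right) \left(4 - \left(-5\right) 19\right)} = - \frac{115}{120 \left(-95\right) \left(4 - -95\right)} = - \frac{115}{120 \left(-95\right) \left(4 + 95\right)} = - \frac{115}{120 \left(-95\right) 99} = - \frac{115}{-1128600} = \left(-115\right) \left(- \frac{1}{1128600}\right) = \frac{23}{225720}$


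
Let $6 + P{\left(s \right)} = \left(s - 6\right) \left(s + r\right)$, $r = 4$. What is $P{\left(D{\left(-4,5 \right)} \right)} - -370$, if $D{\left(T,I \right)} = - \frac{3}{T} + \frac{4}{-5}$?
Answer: $\frac{136041}{400} \approx 340.1$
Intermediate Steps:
$D{\left(T,I \right)} = - \frac{4}{5} - \frac{3}{T}$ ($D{\left(T,I \right)} = - \frac{3}{T} + 4 \left(- \frac{1}{5}\right) = - \frac{3}{T} - \frac{4}{5} = - \frac{4}{5} - \frac{3}{T}$)
$P{\left(s \right)} = -6 + \left(-6 + s\right) \left(4 + s\right)$ ($P{\left(s \right)} = -6 + \left(s - 6\right) \left(s + 4\right) = -6 + \left(-6 + s\right) \left(4 + s\right)$)
$P{\left(D{\left(-4,5 \right)} \right)} - -370 = \left(-30 + \left(- \frac{4}{5} - \frac{3}{-4}\right)^{2} - 2 \left(- \frac{4}{5} - \frac{3}{-4}\right)\right) - -370 = \left(-30 + \left(- \frac{4}{5} - - \frac{3}{4}\right)^{2} - 2 \left(- \frac{4}{5} - - \frac{3}{4}\right)\right) + 370 = \left(-30 + \left(- \frac{4}{5} + \frac{3}{4}\right)^{2} - 2 \left(- \frac{4}{5} + \frac{3}{4}\right)\right) + 370 = \left(-30 + \left(- \frac{1}{20}\right)^{2} - - \frac{1}{10}\right) + 370 = \left(-30 + \frac{1}{400} + \frac{1}{10}\right) + 370 = - \frac{11959}{400} + 370 = \frac{136041}{400}$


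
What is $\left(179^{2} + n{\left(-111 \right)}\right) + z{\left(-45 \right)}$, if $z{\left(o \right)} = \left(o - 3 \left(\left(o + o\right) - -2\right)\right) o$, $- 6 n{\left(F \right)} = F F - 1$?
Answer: $\frac{60398}{3} \approx 20133.0$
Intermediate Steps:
$n{\left(F \right)} = \frac{1}{6} - \frac{F^{2}}{6}$ ($n{\left(F \right)} = - \frac{F F - 1}{6} = - \frac{F^{2} - 1}{6} = - \frac{-1 + F^{2}}{6} = \frac{1}{6} - \frac{F^{2}}{6}$)
$z{\left(o \right)} = o \left(-6 - 5 o\right)$ ($z{\left(o \right)} = \left(o - 3 \left(2 o + 2\right)\right) o = \left(o - 3 \left(2 + 2 o\right)\right) o = \left(o - \left(6 + 6 o\right)\right) o = \left(-6 - 5 o\right) o = o \left(-6 - 5 o\right)$)
$\left(179^{2} + n{\left(-111 \right)}\right) + z{\left(-45 \right)} = \left(179^{2} + \left(\frac{1}{6} - \frac{\left(-111\right)^{2}}{6}\right)\right) - - 45 \left(6 + 5 \left(-45\right)\right) = \left(32041 + \left(\frac{1}{6} - \frac{4107}{2}\right)\right) - - 45 \left(6 - 225\right) = \left(32041 + \left(\frac{1}{6} - \frac{4107}{2}\right)\right) - \left(-45\right) \left(-219\right) = \left(32041 - \frac{6160}{3}\right) - 9855 = \frac{89963}{3} - 9855 = \frac{60398}{3}$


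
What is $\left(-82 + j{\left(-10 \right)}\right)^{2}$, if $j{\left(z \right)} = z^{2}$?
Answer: $324$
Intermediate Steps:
$\left(-82 + j{\left(-10 \right)}\right)^{2} = \left(-82 + \left(-10\right)^{2}\right)^{2} = \left(-82 + 100\right)^{2} = 18^{2} = 324$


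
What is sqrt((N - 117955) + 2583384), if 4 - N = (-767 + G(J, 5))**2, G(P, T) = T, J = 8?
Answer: 9*sqrt(23269) ≈ 1372.9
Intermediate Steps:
N = -580640 (N = 4 - (-767 + 5)**2 = 4 - 1*(-762)**2 = 4 - 1*580644 = 4 - 580644 = -580640)
sqrt((N - 117955) + 2583384) = sqrt((-580640 - 117955) + 2583384) = sqrt(-698595 + 2583384) = sqrt(1884789) = 9*sqrt(23269)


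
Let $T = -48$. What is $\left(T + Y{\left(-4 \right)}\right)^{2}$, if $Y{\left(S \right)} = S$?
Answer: $2704$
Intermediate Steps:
$\left(T + Y{\left(-4 \right)}\right)^{2} = \left(-48 - 4\right)^{2} = \left(-52\right)^{2} = 2704$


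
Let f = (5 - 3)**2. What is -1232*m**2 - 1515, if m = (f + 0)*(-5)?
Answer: -494315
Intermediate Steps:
f = 4 (f = 2**2 = 4)
m = -20 (m = (4 + 0)*(-5) = 4*(-5) = -20)
-1232*m**2 - 1515 = -1232*(-20)**2 - 1515 = -1232*400 - 1515 = -492800 - 1515 = -494315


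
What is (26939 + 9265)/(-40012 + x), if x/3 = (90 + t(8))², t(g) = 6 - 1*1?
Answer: -36204/12937 ≈ -2.7985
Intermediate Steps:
t(g) = 5 (t(g) = 6 - 1 = 5)
x = 27075 (x = 3*(90 + 5)² = 3*95² = 3*9025 = 27075)
(26939 + 9265)/(-40012 + x) = (26939 + 9265)/(-40012 + 27075) = 36204/(-12937) = 36204*(-1/12937) = -36204/12937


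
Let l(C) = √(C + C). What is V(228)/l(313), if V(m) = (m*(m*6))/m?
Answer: 684*√626/313 ≈ 54.676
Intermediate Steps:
l(C) = √2*√C (l(C) = √(2*C) = √2*√C)
V(m) = 6*m (V(m) = (m*(6*m))/m = (6*m²)/m = 6*m)
V(228)/l(313) = (6*228)/((√2*√313)) = 1368/(√626) = 1368*(√626/626) = 684*√626/313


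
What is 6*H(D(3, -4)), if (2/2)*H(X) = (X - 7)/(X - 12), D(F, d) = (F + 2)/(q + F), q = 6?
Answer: 348/103 ≈ 3.3786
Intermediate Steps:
D(F, d) = (2 + F)/(6 + F) (D(F, d) = (F + 2)/(6 + F) = (2 + F)/(6 + F))
H(X) = (-7 + X)/(-12 + X) (H(X) = (X - 7)/(X - 12) = (-7 + X)/(-12 + X))
6*H(D(3, -4)) = 6*((-7 + (2 + 3)/(6 + 3))/(-12 + (2 + 3)/(6 + 3))) = 6*((-7 + 5/9)/(-12 + 5/9)) = 6*(-58/9/(-103/9)) = 6*(-9/103*(-58/9)) = 6*(58/103) = 348/103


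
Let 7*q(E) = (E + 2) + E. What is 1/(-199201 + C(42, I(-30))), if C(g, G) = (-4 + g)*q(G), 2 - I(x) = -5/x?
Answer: -21/4182575 ≈ -5.0208e-6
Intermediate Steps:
I(x) = 2 + 5/x (I(x) = 2 - (-5)/x = 2 + 5/x)
q(E) = 2/7 + 2*E/7 (q(E) = ((E + 2) + E)/7 = ((2 + E) + E)/7 = (2 + 2*E)/7 = 2/7 + 2*E/7)
C(g, G) = (-4 + g)*(2/7 + 2*G/7)
1/(-199201 + C(42, I(-30))) = 1/(-199201 + 2*(1 + (2 + 5/(-30)))*(-4 + 42)/7) = 1/(-199201 + (2/7)*(1 + (2 + 5*(-1/30)))*38) = 1/(-199201 + (2/7)*(1 + (2 - ⅙))*38) = 1/(-199201 + (2/7)*(1 + 11/6)*38) = 1/(-199201 + (2/7)*(17/6)*38) = 1/(-199201 + 646/21) = 1/(-4182575/21) = -21/4182575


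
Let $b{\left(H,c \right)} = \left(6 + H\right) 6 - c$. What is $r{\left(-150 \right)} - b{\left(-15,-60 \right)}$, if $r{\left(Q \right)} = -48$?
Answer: $-54$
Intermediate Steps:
$b{\left(H,c \right)} = 36 - c + 6 H$ ($b{\left(H,c \right)} = \left(36 + 6 H\right) - c = 36 - c + 6 H$)
$r{\left(-150 \right)} - b{\left(-15,-60 \right)} = -48 - \left(36 - -60 + 6 \left(-15\right)\right) = -48 - \left(36 + 60 - 90\right) = -48 - 6 = -54$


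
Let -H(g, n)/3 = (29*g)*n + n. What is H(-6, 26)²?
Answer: 182088036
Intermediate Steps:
H(g, n) = -3*n - 87*g*n (H(g, n) = -3*((29*g)*n + n) = -3*(29*g*n + n) = -3*(n + 29*g*n) = -3*n - 87*g*n)
H(-6, 26)² = (-3*26*(1 + 29*(-6)))² = (-3*26*(1 - 174))² = (-3*26*(-173))² = 13494² = 182088036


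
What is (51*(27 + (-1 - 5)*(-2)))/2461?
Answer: 1989/2461 ≈ 0.80821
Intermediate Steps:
(51*(27 + (-1 - 5)*(-2)))/2461 = (51*(27 - 6*(-2)))*(1/2461) = (51*(27 + 12))*(1/2461) = (51*39)*(1/2461) = 1989*(1/2461) = 1989/2461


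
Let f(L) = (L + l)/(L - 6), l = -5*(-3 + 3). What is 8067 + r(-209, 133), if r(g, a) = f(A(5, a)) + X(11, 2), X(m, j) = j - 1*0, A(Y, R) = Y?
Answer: 8064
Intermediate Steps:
l = 0 (l = -5*0 = 0)
X(m, j) = j (X(m, j) = j + 0 = j)
f(L) = L/(-6 + L) (f(L) = (L + 0)/(L - 6) = L/(-6 + L))
r(g, a) = -3 (r(g, a) = 5/(-6 + 5) + 2 = 5/(-1) + 2 = 5*(-1) + 2 = -5 + 2 = -3)
8067 + r(-209, 133) = 8067 - 3 = 8064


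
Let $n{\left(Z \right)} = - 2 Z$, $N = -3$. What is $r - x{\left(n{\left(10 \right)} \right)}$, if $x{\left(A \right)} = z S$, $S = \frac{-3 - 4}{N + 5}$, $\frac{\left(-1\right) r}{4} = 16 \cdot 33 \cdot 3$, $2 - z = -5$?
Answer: $- \frac{12623}{2} \approx -6311.5$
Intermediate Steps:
$z = 7$ ($z = 2 - -5 = 2 + 5 = 7$)
$r = -6336$ ($r = - 4 \cdot 16 \cdot 33 \cdot 3 = - 4 \cdot 528 \cdot 3 = \left(-4\right) 1584 = -6336$)
$S = - \frac{7}{2}$ ($S = \frac{-3 - 4}{-3 + 5} = - \frac{7}{2} \approx -3.5$)
$x{\left(A \right)} = - \frac{49}{2}$ ($x{\left(A \right)} = 7 \left(- \frac{7}{2}\right) = - \frac{49}{2}$)
$r - x{\left(n{\left(10 \right)} \right)} = -6336 - - \frac{49}{2} = -6336 + \frac{49}{2} = - \frac{12623}{2}$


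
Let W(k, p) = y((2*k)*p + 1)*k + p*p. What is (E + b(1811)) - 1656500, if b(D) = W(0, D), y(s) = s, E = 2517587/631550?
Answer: 1025147740137/631550 ≈ 1.6232e+6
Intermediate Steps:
E = 2517587/631550 (E = 2517587*(1/631550) = 2517587/631550 ≈ 3.9864)
W(k, p) = p² + k*(1 + 2*k*p) (W(k, p) = ((2*k)*p + 1)*k + p*p = (2*k*p + 1)*k + p² = (1 + 2*k*p)*k + p² = k*(1 + 2*k*p) + p² = p² + k*(1 + 2*k*p))
b(D) = D² (b(D) = D² + 0*(1 + 2*0*D) = D² + 0*(1 + 0) = D² + 0*1 = D² + 0 = D²)
(E + b(1811)) - 1656500 = (2517587/631550 + 1811²) - 1656500 = (2517587/631550 + 3279721) - 1656500 = 2071310315137/631550 - 1656500 = 1025147740137/631550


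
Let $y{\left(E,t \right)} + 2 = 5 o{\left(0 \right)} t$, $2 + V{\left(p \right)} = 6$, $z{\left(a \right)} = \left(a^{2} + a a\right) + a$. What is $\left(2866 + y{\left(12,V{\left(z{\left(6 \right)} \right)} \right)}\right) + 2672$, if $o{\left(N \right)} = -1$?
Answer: $5516$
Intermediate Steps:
$z{\left(a \right)} = a + 2 a^{2}$ ($z{\left(a \right)} = \left(a^{2} + a^{2}\right) + a = 2 a^{2} + a = a + 2 a^{2}$)
$V{\left(p \right)} = 4$ ($V{\left(p \right)} = -2 + 6 = 4$)
$y{\left(E,t \right)} = -2 - 5 t$ ($y{\left(E,t \right)} = -2 + 5 \left(-1\right) t = -2 - 5 t$)
$\left(2866 + y{\left(12,V{\left(z{\left(6 \right)} \right)} \right)}\right) + 2672 = \left(2866 - 22\right) + 2672 = 2844 + 2672 = 5516$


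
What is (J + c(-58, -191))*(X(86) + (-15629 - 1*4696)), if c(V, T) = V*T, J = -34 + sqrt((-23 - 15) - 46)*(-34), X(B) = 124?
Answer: -223099844 + 1373668*I*sqrt(21) ≈ -2.231e+8 + 6.2949e+6*I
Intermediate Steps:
J = -34 - 68*I*sqrt(21) (J = -34 + sqrt(-38 - 46)*(-34) = -34 + sqrt(-84)*(-34) = -34 + (2*I*sqrt(21))*(-34) = -34 - 68*I*sqrt(21) ≈ -34.0 - 311.62*I)
c(V, T) = T*V
(J + c(-58, -191))*(X(86) + (-15629 - 1*4696)) = ((-34 - 68*I*sqrt(21)) - 191*(-58))*(124 + (-15629 - 1*4696)) = ((-34 - 68*I*sqrt(21)) + 11078)*(124 + (-15629 - 4696)) = (11044 - 68*I*sqrt(21))*(124 - 20325) = (11044 - 68*I*sqrt(21))*(-20201) = -223099844 + 1373668*I*sqrt(21)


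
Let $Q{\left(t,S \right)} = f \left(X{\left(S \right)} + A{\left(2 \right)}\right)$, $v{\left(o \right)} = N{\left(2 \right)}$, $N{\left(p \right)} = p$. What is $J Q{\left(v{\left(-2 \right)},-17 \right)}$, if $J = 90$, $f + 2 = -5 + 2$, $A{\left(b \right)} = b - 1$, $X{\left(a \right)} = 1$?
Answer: $-900$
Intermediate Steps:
$A{\left(b \right)} = -1 + b$
$v{\left(o \right)} = 2$
$f = -5$ ($f = -2 + \left(-5 + 2\right) = -2 - 3 = -5$)
$Q{\left(t,S \right)} = -10$ ($Q{\left(t,S \right)} = - 5 \left(1 + \left(-1 + 2\right)\right) = - 5 \left(1 + 1\right) = \left(-5\right) 2 = -10$)
$J Q{\left(v{\left(-2 \right)},-17 \right)} = 90 \left(-10\right) = -900$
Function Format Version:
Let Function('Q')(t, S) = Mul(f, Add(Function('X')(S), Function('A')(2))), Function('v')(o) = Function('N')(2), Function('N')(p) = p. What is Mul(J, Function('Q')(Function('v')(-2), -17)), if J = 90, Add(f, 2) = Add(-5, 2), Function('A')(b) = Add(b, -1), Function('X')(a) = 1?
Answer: -900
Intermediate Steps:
Function('A')(b) = Add(-1, b)
Function('v')(o) = 2
f = -5 (f = Add(-2, Add(-5, 2)) = Add(-2, -3) = -5)
Function('Q')(t, S) = -10 (Function('Q')(t, S) = Mul(-5, Add(1, Add(-1, 2))) = Mul(-5, Add(1, 1)) = Mul(-5, 2) = -10)
Mul(J, Function('Q')(Function('v')(-2), -17)) = Mul(90, -10) = -900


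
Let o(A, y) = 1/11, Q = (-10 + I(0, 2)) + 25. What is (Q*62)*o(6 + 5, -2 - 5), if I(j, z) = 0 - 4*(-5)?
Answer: 2170/11 ≈ 197.27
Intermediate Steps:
I(j, z) = 20 (I(j, z) = 0 + 20 = 20)
Q = 35 (Q = (-10 + 20) + 25 = 10 + 25 = 35)
o(A, y) = 1/11
(Q*62)*o(6 + 5, -2 - 5) = (35*62)*(1/11) = 2170*(1/11) = 2170/11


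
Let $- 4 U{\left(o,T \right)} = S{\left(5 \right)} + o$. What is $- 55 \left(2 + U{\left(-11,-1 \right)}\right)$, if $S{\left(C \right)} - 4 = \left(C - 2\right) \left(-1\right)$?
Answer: $- \frac{495}{2} \approx -247.5$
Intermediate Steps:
$S{\left(C \right)} = 6 - C$ ($S{\left(C \right)} = 4 + \left(C - 2\right) \left(-1\right) = 4 + \left(-2 + C\right) \left(-1\right) = 4 - \left(-2 + C\right) = 6 - C$)
$U{\left(o,T \right)} = - \frac{1}{4} - \frac{o}{4}$ ($U{\left(o,T \right)} = - \frac{\left(6 - 5\right) + o}{4} = - \frac{1 + o}{4} = - \frac{1}{4} - \frac{o}{4}$)
$- 55 \left(2 + U{\left(-11,-1 \right)}\right) = - 55 \left(2 - - \frac{5}{2}\right) = - 55 \left(2 + \left(- \frac{1}{4} + \frac{11}{4}\right)\right) = - 55 \left(2 + \frac{5}{2}\right) = \left(-55\right) \frac{9}{2} = - \frac{495}{2}$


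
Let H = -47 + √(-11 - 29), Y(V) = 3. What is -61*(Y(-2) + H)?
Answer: 2684 - 122*I*√10 ≈ 2684.0 - 385.8*I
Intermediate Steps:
H = -47 + 2*I*√10 (H = -47 + √(-40) = -47 + 2*I*√10 ≈ -47.0 + 6.3246*I)
-61*(Y(-2) + H) = -61*(3 + (-47 + 2*I*√10)) = -61*(-44 + 2*I*√10) = 2684 - 122*I*√10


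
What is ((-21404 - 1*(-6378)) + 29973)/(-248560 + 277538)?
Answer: 14947/28978 ≈ 0.51581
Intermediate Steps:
((-21404 - 1*(-6378)) + 29973)/(-248560 + 277538) = ((-21404 + 6378) + 29973)/28978 = (-15026 + 29973)*(1/28978) = 14947*(1/28978) = 14947/28978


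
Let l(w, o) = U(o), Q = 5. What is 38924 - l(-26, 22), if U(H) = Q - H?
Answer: 38941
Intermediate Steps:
U(H) = 5 - H
l(w, o) = 5 - o
38924 - l(-26, 22) = 38924 - (5 - 1*22) = 38924 - (5 - 22) = 38924 - 1*(-17) = 38924 + 17 = 38941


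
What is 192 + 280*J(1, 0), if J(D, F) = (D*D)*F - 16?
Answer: -4288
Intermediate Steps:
J(D, F) = -16 + F*D² (J(D, F) = D²*F - 16 = F*D² - 16 = -16 + F*D²)
192 + 280*J(1, 0) = 192 + 280*(-16 + 0*1²) = 192 + 280*(-16 + 0*1) = 192 + 280*(-16 + 0) = 192 + 280*(-16) = 192 - 4480 = -4288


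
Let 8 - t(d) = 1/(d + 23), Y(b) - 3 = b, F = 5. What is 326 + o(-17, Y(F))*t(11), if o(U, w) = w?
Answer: 6626/17 ≈ 389.76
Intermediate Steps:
Y(b) = 3 + b
t(d) = 8 - 1/(23 + d) (t(d) = 8 - 1/(d + 23) = 8 - 1/(23 + d))
326 + o(-17, Y(F))*t(11) = 326 + (3 + 5)*((183 + 8*11)/(23 + 11)) = 326 + 8*((183 + 88)/34) = 326 + 8*((1/34)*271) = 326 + 8*(271/34) = 326 + 1084/17 = 6626/17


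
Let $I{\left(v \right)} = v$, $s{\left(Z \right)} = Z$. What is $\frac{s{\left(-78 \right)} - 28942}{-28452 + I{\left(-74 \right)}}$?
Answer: $\frac{14510}{14263} \approx 1.0173$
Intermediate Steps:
$\frac{s{\left(-78 \right)} - 28942}{-28452 + I{\left(-74 \right)}} = \frac{-78 - 28942}{-28452 - 74} = \frac{-78 - 28942}{-28526} = \left(-29020\right) \left(- \frac{1}{28526}\right) = \frac{14510}{14263}$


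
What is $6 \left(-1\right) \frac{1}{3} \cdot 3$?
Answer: $-6$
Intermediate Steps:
$6 \left(-1\right) \frac{1}{3} \cdot 3 = - 6 \cdot \frac{1}{3} \cdot 3 = \left(-6\right) 1 = -6$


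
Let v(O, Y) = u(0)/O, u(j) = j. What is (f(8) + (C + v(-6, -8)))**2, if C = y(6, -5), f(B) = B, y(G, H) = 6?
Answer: 196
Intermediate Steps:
C = 6
v(O, Y) = 0 (v(O, Y) = 0/O = 0)
(f(8) + (C + v(-6, -8)))**2 = (8 + (6 + 0))**2 = (8 + 6)**2 = 14**2 = 196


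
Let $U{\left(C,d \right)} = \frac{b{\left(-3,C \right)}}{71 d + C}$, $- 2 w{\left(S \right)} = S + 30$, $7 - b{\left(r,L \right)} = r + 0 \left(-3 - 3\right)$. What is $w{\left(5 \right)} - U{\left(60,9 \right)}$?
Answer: $- \frac{24485}{1398} \approx -17.514$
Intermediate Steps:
$b{\left(r,L \right)} = 7 - r$ ($b{\left(r,L \right)} = 7 - \left(r + 0 \left(-3 - 3\right)\right) = 7 - \left(r + 0 \left(-6\right)\right) = 7 - \left(r + 0\right) = 7 - r$)
$w{\left(S \right)} = -15 - \frac{S}{2}$ ($w{\left(S \right)} = - \frac{S + 30}{2} = - \frac{30 + S}{2} = -15 - \frac{S}{2}$)
$U{\left(C,d \right)} = \frac{10}{C + 71 d}$ ($U{\left(C,d \right)} = \frac{7 - -3}{71 d + C} = \frac{7 + 3}{C + 71 d} = \frac{10}{C + 71 d}$)
$w{\left(5 \right)} - U{\left(60,9 \right)} = \left(-15 - \frac{5}{2}\right) - \frac{10}{60 + 71 \cdot 9} = \left(-15 - \frac{5}{2}\right) - \frac{10}{60 + 639} = - \frac{35}{2} - \frac{10}{699} = - \frac{24485}{1398}$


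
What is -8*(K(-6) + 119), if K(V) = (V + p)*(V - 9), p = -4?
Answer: -2152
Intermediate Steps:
K(V) = (-9 + V)*(-4 + V) (K(V) = (V - 4)*(V - 9) = (-4 + V)*(-9 + V) = (-9 + V)*(-4 + V))
-8*(K(-6) + 119) = -8*((36 + (-6)² - 13*(-6)) + 119) = -8*((36 + 36 + 78) + 119) = -8*(150 + 119) = -8*269 = -2152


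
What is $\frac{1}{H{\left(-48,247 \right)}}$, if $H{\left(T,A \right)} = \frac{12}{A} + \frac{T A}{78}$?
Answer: $- \frac{247}{37532} \approx -0.0065811$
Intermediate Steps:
$H{\left(T,A \right)} = \frac{12}{A} + \frac{A T}{78}$ ($H{\left(T,A \right)} = \frac{12}{A} + A T \frac{1}{78} = \frac{12}{A} + \frac{A T}{78}$)
$\frac{1}{H{\left(-48,247 \right)}} = \frac{1}{\frac{12}{247} + \frac{1}{78} \cdot 247 \left(-48\right)} = \frac{1}{12 \cdot \frac{1}{247} - 152} = \frac{1}{\frac{12}{247} - 152} = \frac{1}{- \frac{37532}{247}} = - \frac{247}{37532}$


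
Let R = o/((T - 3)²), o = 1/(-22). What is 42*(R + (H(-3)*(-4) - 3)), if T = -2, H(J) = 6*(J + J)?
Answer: 1628529/275 ≈ 5921.9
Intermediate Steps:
H(J) = 12*J (H(J) = 6*(2*J) = 12*J)
o = -1/22 ≈ -0.045455
R = -1/550 (R = -1/(22*(-2 - 3)²) = -1/(22*((-5)²)) = -1/22/25 = -1/22*1/25 = -1/550 ≈ -0.0018182)
42*(R + (H(-3)*(-4) - 3)) = 42*(-1/550 + ((12*(-3))*(-4) - 3)) = 42*(-1/550 + (-36*(-4) - 3)) = 42*(-1/550 + (144 - 3)) = 42*(-1/550 + 141) = 42*(77549/550) = 1628529/275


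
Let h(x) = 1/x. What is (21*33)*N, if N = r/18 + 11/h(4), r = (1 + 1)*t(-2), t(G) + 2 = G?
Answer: 30184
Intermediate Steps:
t(G) = -2 + G
r = -8 (r = (1 + 1)*(-2 - 2) = 2*(-4) = -8)
N = 392/9 (N = -8/18 + 11/(1/4) = -8*1/18 + 11/(1/4) = -4/9 + 11*4 = -4/9 + 44 = 392/9 ≈ 43.556)
(21*33)*N = (21*33)*(392/9) = 693*(392/9) = 30184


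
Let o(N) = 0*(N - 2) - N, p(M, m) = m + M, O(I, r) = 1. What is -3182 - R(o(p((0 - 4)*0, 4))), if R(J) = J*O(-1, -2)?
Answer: -3178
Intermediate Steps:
p(M, m) = M + m
o(N) = -N (o(N) = 0*(-2 + N) - N = 0 - N = -N)
R(J) = J (R(J) = J*1 = J)
-3182 - R(o(p((0 - 4)*0, 4))) = -3182 - (-1)*((0 - 4)*0 + 4) = -3182 - (-1)*(-4*0 + 4) = -3182 - (-1)*(0 + 4) = -3182 - (-1)*4 = -3182 - 1*(-4) = -3182 + 4 = -3178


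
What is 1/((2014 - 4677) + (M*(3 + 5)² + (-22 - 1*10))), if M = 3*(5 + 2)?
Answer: -1/1351 ≈ -0.00074019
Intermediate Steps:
M = 21 (M = 3*7 = 21)
1/((2014 - 4677) + (M*(3 + 5)² + (-22 - 1*10))) = 1/((2014 - 4677) + (21*(3 + 5)² + (-22 - 1*10))) = 1/(-2663 + (21*8² + (-22 - 10))) = 1/(-2663 + (21*64 - 32)) = 1/(-2663 + (1344 - 32)) = 1/(-2663 + 1312) = 1/(-1351) = -1/1351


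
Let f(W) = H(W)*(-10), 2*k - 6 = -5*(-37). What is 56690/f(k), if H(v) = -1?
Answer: 5669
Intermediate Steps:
k = 191/2 (k = 3 + (-5*(-37))/2 = 3 + (½)*185 = 3 + 185/2 = 191/2 ≈ 95.500)
f(W) = 10 (f(W) = -1*(-10) = 10)
56690/f(k) = 56690/10 = 56690*(⅒) = 5669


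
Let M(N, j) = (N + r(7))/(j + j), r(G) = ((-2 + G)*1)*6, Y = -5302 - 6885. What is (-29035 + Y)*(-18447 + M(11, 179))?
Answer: 136114734835/179 ≈ 7.6042e+8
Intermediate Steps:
Y = -12187
r(G) = -12 + 6*G (r(G) = (-2 + G)*6 = -12 + 6*G)
M(N, j) = (30 + N)/(2*j) (M(N, j) = (N + (-12 + 6*7))/(j + j) = (N + (-12 + 42))/((2*j)) = (N + 30)*(1/(2*j)) = (30 + N)*(1/(2*j)) = (30 + N)/(2*j))
(-29035 + Y)*(-18447 + M(11, 179)) = (-29035 - 12187)*(-18447 + (1/2)*(30 + 11)/179) = -41222*(-18447 + (1/2)*(1/179)*41) = -41222*(-18447 + 41/358) = -41222*(-6603985/358) = 136114734835/179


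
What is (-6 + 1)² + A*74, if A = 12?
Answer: 913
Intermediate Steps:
(-6 + 1)² + A*74 = (-6 + 1)² + 12*74 = (-5)² + 888 = 25 + 888 = 913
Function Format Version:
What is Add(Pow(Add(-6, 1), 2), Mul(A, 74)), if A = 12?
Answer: 913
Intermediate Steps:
Add(Pow(Add(-6, 1), 2), Mul(A, 74)) = Add(Pow(Add(-6, 1), 2), Mul(12, 74)) = Add(Pow(-5, 2), 888) = Add(25, 888) = 913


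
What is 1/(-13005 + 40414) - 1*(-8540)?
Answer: 234072861/27409 ≈ 8540.0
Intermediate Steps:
1/(-13005 + 40414) - 1*(-8540) = 1/27409 + 8540 = 234072861/27409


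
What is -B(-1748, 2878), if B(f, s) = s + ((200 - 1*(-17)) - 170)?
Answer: -2925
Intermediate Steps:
B(f, s) = 47 + s (B(f, s) = s + ((200 + 17) - 170) = s + (217 - 170) = s + 47 = 47 + s)
-B(-1748, 2878) = -(47 + 2878) = -1*2925 = -2925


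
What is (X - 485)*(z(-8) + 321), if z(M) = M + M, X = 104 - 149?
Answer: -161650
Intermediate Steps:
X = -45
z(M) = 2*M
(X - 485)*(z(-8) + 321) = (-45 - 485)*(2*(-8) + 321) = -530*(-16 + 321) = -530*305 = -161650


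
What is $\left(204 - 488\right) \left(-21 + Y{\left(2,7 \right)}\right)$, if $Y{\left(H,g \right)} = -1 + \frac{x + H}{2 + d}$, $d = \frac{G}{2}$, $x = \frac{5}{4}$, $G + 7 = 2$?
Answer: $8094$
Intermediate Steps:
$G = -5$ ($G = -7 + 2 = -5$)
$x = \frac{5}{4}$ ($x = 5 \cdot \frac{1}{4} = \frac{5}{4} \approx 1.25$)
$d = - \frac{5}{2} \approx -2.5$
$Y{\left(H,g \right)} = - \frac{7}{2} - 2 H$ ($Y{\left(H,g \right)} = -1 + \frac{\frac{5}{4} + H}{2 - \frac{5}{2}} = -1 + \frac{\frac{5}{4} + H}{- \frac{1}{2}} = -1 + \left(\frac{5}{4} + H\right) \left(-2\right) = -1 - \left(\frac{5}{2} + 2 H\right) = - \frac{7}{2} - 2 H$)
$\left(204 - 488\right) \left(-21 + Y{\left(2,7 \right)}\right) = \left(204 - 488\right) \left(-21 - \frac{15}{2}\right) = - 284 \left(-21 - \frac{15}{2}\right) = \left(-284\right) \left(- \frac{57}{2}\right) = 8094$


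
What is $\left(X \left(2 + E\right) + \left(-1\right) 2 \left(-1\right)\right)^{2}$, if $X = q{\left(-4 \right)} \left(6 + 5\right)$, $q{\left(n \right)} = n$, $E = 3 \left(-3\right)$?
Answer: $96100$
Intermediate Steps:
$E = -9$
$X = -44$ ($X = - 4 \left(6 + 5\right) = \left(-4\right) 11 = -44$)
$\left(X \left(2 + E\right) + \left(-1\right) 2 \left(-1\right)\right)^{2} = \left(- 44 \left(2 - 9\right) + \left(-1\right) 2 \left(-1\right)\right)^{2} = \left(\left(-44\right) \left(-7\right) - -2\right)^{2} = \left(308 + 2\right)^{2} = 310^{2} = 96100$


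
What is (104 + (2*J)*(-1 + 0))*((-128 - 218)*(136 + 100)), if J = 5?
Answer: -7675664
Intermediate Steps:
(104 + (2*J)*(-1 + 0))*((-128 - 218)*(136 + 100)) = (104 + (2*5)*(-1 + 0))*((-128 - 218)*(136 + 100)) = (104 + 10*(-1))*(-346*236) = (104 - 10)*(-81656) = 94*(-81656) = -7675664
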